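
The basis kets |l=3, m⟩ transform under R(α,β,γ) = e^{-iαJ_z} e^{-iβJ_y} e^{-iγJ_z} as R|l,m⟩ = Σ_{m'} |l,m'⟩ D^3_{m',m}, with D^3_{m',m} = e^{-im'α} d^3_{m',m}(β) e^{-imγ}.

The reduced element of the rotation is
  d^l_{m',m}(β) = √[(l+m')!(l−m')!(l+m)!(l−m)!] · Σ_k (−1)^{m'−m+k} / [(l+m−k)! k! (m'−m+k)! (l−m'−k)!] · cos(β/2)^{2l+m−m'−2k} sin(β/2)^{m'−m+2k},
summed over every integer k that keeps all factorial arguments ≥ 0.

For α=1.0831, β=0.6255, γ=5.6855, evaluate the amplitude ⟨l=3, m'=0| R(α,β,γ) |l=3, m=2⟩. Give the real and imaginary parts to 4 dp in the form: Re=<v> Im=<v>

Re=0.1395 Im=0.3540

First d^3_{0,2}(β=0.6255), then the phase factors e^{-i(0)α} and e^{-i(2)γ}:
With c≡cos(β/2)=0.951491 and s≡sin(β/2)=0.307676, N=[6·6·120·1]^{1/2}=65.726707
k∈{2,3} keeps every argument non-negative
  k=2: (−1)^0·65.7267/(12)·0.9515^4·0.3077^2 = +0.424979
  k=3: (−1)^1·65.7267/(12)·0.9515^2·0.3077^4 = -0.044437
d^3_{0,2}(0.6255) = +0.424979 -0.044437 = +0.380542
Phases: e^{-i·(0)·1.0831}=+1.000000+0.000000i, e^{-i·(2)·5.6855}=+0.366669+0.930352i ⇒ D=+0.139533+0.354038i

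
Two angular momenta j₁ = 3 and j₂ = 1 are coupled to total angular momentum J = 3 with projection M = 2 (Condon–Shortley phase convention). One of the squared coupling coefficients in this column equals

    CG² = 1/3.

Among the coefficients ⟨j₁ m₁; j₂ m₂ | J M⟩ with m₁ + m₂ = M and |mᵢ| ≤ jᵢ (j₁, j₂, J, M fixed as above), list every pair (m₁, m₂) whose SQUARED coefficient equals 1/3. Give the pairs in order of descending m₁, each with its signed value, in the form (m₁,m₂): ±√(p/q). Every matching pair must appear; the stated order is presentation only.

(2,0): +√(1/3)

Admissible pairs with m₁+m₂ = M = 2: (1,1), (2,0), (3,-1)
  (m₁,m₂)=(3,-1): CG² = 1/4, CG = +√(1/4)
  (m₁,m₂)=(2,0): CG² = 1/3, CG = +√(1/3)   ← matches the target
  (m₁,m₂)=(1,1): CG² = 5/12, CG = −√(5/12)
Pairs with CG² = 1/3: (2,0): +√(1/3)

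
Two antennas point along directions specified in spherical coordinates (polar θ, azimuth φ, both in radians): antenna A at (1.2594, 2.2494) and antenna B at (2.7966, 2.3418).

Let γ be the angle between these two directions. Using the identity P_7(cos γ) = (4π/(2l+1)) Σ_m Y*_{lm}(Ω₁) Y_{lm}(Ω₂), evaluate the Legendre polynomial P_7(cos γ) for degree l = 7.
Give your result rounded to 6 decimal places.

Expand P_7 via completeness: Σ_{m} conj(Y_{7,m}) at Ω₁ times Y_{7,m} at Ω₂ —
  m=-7: Y*=-0.353878-0.013396i  Y=-0.000196+0.000160i  product +0.000071-0.000054i
  m=-6: Y*=+0.254959+0.341889i  Y=-0.000227+0.002624i  product -0.000955+0.000591i
  m=-5: Y*=+0.015722-0.061208i  Y=+0.011168+0.012904i  product +0.000965-0.000481i
  m=-4: Y*=+0.299021-0.136117i  Y=+0.076780+0.004426i  product +0.023561-0.009128i
  m=-3: Y*=-0.165086-0.082825i  Y=+0.178841-0.164026i  product -0.043110+0.012266i
  m=-2: Y*=-0.054637-0.251901i  Y=+0.014417-0.500637i  product -0.126899+0.023722i
  m=-1: Y*=-0.139907+0.173506i  Y=-0.365935-0.376625i  product +0.116543-0.010799i
  m=+0: Y*=-0.233940-0.000000i  Y=+0.101283+0.000000i  product -0.023694-0.000000i
  m=+1: Y*=+0.139907+0.173506i  Y=+0.365935-0.376625i  product +0.116543+0.010799i
  m=+2: Y*=-0.054637+0.251901i  Y=+0.014417+0.500637i  product -0.126899-0.023722i
  m=+3: Y*=+0.165086-0.082825i  Y=-0.178841-0.164026i  product -0.043110-0.012266i
  m=+4: Y*=+0.299021+0.136117i  Y=+0.076780-0.004426i  product +0.023561+0.009128i
  m=+5: Y*=-0.015722-0.061208i  Y=-0.011168+0.012904i  product +0.000965+0.000481i
  m=+6: Y*=+0.254959-0.341889i  Y=-0.000227-0.002624i  product -0.000955-0.000591i
  m=+7: Y*=+0.353878-0.013396i  Y=+0.000196+0.000160i  product +0.000071+0.000054i
Accumulated sum -0.083338+0.000000i; after 4π/(2l+1) scaling, -0.069817+0.000000i ⇒ P_7 = -0.069817

-0.069817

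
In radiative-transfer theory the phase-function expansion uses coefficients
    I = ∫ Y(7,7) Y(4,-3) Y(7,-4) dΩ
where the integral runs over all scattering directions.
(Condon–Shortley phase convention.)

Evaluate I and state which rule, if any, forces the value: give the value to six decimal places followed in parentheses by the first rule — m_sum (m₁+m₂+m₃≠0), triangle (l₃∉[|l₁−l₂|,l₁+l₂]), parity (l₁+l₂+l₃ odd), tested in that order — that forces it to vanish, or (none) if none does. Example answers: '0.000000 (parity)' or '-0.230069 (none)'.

Rules hold: Σm=0, L=18 even, 3≤7≤11.
N = 15·9·15 = 2025
Δ = 4!·10!·4!/19! = 1/58198140
Racah Σ t=0..4: t=0:+1/17418240 t=1:−1/622080 t=2:+1/230400 t=3:−1/622080 t=4:+1/17418240 = 1/806400
⇒ 3j(7 4 7; 0 0 0)² = 2268/230945, sgn -1
Racah Σ t=0..0: t=0:+1/522547200 = 1/522547200
⇒ 3j(7 4 7; 7 -3 -4)² = 77/11628, sgn -1
4πI² = N·(3j₀)²·(3jₘ)² = 178605/1356277
I = +1·√(0.131688/4π) = 0.10236881
No selection rule forces the value: the integral is nonzero (none).

0.102369 (none)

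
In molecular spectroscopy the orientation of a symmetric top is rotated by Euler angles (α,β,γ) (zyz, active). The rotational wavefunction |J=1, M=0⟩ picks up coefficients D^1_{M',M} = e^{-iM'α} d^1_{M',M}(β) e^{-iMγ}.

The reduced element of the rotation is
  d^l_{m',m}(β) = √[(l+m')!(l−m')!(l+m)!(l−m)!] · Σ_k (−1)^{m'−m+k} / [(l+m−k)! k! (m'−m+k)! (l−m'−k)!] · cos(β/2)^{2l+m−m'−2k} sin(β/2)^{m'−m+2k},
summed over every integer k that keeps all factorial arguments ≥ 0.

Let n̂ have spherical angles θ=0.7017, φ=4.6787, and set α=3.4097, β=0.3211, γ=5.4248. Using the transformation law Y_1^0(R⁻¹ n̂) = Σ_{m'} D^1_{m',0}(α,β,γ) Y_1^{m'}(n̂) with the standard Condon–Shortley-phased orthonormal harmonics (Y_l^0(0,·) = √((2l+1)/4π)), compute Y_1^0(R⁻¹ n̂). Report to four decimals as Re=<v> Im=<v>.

Need the full column D^1_{m',0} for m'=−1..1 at α=3.4097, β=0.3211, γ=5.4248.
cos(β/2)=0.987140, sin(β/2)=0.159861
d^1_{-1,0}: single k=1 term ⇒ +0.223170;  D = -0.215197-0.059119i
d^1_{0,0}: k∈[0..1] ⇒ +0.974444 -0.025556 = +0.948889;  D = +0.948889+0.000000i
d^1_{1,0}: single k=0 term ⇒ -0.223170;  D = +0.215197-0.059119i
Y_1^{m'}(θ=0.7017,φ=4.6787) and Σ D·Y over m':
  (-0.2152-0.0591i)·(-0.0075+0.2229i)  (+0.9489+0.0000i)·(+0.3732+0.0000i)  (+0.2152-0.0591i)·(+0.0075+0.2229i)
Y_1^0(R⁻¹ n̂) = +0.383683+0.000000i

Re=0.3837 Im=0.0000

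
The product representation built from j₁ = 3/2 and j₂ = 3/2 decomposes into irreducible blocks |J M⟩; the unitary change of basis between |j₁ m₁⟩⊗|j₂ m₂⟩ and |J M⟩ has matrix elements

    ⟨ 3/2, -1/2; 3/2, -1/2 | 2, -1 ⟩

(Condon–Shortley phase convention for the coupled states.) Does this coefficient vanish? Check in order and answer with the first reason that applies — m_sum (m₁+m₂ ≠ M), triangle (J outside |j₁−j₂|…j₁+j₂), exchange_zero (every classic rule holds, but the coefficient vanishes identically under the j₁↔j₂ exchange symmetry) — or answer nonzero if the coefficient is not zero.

m-sum: m₁+m₂ = -1/2+(-1/2) = -1, M = -1  ✓
triangle: |j₁−j₂| = 0 ≤ J = 2 ≤ j₁+j₂ = 3  ✓
exchange: j₁=j₂ and m₁=m₂, and (−1)^(j₁+j₂−J) = (−1)^1 = −1 forces ⟨j₁m₁;j₂m₂|JM⟩ = −⟨j₂m₂;j₁m₁|JM⟩ = −⟨j₁m₁;j₂m₂|JM⟩ ⇒ the coefficient vanishes identically
Racah sum check: Σ_k collapses to 0 ⇒ CG = 0

exchange_zero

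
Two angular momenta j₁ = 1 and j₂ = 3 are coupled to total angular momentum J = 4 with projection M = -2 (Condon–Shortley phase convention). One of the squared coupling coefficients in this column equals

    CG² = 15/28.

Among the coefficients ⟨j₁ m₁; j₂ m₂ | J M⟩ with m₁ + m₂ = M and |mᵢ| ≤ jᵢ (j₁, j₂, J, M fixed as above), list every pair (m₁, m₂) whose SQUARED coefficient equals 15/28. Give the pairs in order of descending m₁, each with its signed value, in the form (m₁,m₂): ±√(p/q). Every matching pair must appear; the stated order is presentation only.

(-1,-1): +√(15/28)

Admissible pairs with m₁+m₂ = M = -2: (-1,-1), (0,-2), (1,-3)
  (m₁,m₂)=(1,-3): CG² = 1/28, CG = +√(1/28)
  (m₁,m₂)=(0,-2): CG² = 3/7, CG = +√(3/7)
  (m₁,m₂)=(-1,-1): CG² = 15/28, CG = +√(15/28)   ← matches the target
Pairs with CG² = 15/28: (-1,-1): +√(15/28)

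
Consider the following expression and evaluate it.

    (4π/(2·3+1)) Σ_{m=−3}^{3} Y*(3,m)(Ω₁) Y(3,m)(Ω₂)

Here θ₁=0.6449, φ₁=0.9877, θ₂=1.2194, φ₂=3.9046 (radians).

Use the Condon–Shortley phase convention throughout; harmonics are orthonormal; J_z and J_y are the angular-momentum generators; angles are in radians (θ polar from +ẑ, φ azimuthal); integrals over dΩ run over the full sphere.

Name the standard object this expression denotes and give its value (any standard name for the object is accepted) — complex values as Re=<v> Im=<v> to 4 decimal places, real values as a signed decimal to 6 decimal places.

Legendre polynomial (addition theorem), +0.360620

This sum is the spherical-harmonic addition theorem: it equals the Legendre polynomial P_l(cos γ) of the angle γ between the two directions.
Expand P_3 via completeness: Σ_{m} conj(Y_{3,m}) at Ω₁ times Y_{3,m} at Ω₂ —
  [-3]  conj(Y_{3,-3})(Ω₁) = (-0.089185, 0.016090) ; Y_{3,-3}(Ω₂) = (0.227235, 0.260015) ; Δ = (-0.024450, -0.019533)
  [-2]  conj(Y_{3,-2})(Ω₁) = (-0.116175, 0.271292) ; Y_{3,-2}(Ω₂) = (0.013882, -0.309787) ; Δ = (0.082430, 0.039756)
  [-1]  conj(Y_{3,-1})(Ω₁) = (0.234609, 0.355682) ; Y_{3,-1}(Ω₂) = (0.089390, -0.085474) ; Δ = (0.051373, 0.011741)
  [+0]  conj(Y_{3,0})(Ω₁) = (0.057642, -0.000000) ; Y_{3,0}(Ω₂) = (-0.309258, 0.000000) ; Δ = (-0.017826, 0.000000)
  [+1]  conj(Y_{3,1})(Ω₁) = (-0.234609, 0.355682) ; Y_{3,1}(Ω₂) = (-0.089390, -0.085474) ; Δ = (0.051373, -0.011741)
  [+2]  conj(Y_{3,2})(Ω₁) = (-0.116175, -0.271292) ; Y_{3,2}(Ω₂) = (0.013882, 0.309787) ; Δ = (0.082430, -0.039756)
  [+3]  conj(Y_{3,3})(Ω₁) = (0.089185, 0.016090) ; Y_{3,3}(Ω₂) = (-0.227235, 0.260015) ; Δ = (-0.024450, 0.019533)
Total Σ_m = (0.200881, 0.000000). Multiply by 1.795196: (0.360620, 0.000000). P_3(cos γ) = 0.360620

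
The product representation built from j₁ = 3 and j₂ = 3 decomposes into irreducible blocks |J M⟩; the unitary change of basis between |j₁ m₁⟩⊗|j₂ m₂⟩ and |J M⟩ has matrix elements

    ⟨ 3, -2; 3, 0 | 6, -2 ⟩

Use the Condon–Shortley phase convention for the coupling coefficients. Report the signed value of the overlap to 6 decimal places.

+√(8/33) = +0.492366

j₁+j₂−J=0  J+j₁−j₂=6  J−j₁+j₂=6  j₁+j₂+J+1=13
(j₁±m₁, j₂±m₂, J±M) = (1,5,3,3,4,8)
P² = 49766400/11
sum k=0..0:
  [0] +1/4320 = 1/4320
S = 1/4320
C² = P²·S² = 8/33 ; C = +0.492366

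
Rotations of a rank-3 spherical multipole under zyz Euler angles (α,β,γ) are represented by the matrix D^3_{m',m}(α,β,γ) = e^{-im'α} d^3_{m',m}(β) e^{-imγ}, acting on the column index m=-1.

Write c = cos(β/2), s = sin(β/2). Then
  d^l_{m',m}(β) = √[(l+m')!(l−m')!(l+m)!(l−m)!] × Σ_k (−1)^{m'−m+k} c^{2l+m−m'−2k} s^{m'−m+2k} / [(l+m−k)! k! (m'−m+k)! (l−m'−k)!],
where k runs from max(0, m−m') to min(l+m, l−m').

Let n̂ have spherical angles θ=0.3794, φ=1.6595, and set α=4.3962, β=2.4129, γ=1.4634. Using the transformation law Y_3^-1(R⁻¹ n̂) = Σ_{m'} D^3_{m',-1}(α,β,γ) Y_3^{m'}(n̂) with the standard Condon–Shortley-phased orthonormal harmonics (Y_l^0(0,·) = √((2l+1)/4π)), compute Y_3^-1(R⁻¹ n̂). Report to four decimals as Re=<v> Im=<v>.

Need the full column D^3_{m',-1} for m'=−3..3 at α=4.3962, β=2.4129, γ=1.4634.
cos(β/2)=0.356339, sin(β/2)=0.934357
d^3_{-3,-1}: single k=2 term ⇒ +0.054516;  D = -0.026843+0.047449i
d^3_{-2,-1}: k∈[1..2] ⇒ +0.016976 -0.233430 = -0.216455;  D = +0.145917+0.159878i
d^3_{-1,-1}: k∈[0..2] ⇒ +0.002047 -0.112607 +0.580668 = +0.470108;  D = +0.428561-0.193229i
d^3_{0,-1}: k∈[0..2] ⇒ -0.018596 +0.383565 -0.879058 = -0.514089;  D = -0.055105-0.511127i
d^3_{1,-1}: k∈[0..2] ⇒ +0.084456 -0.774225 +0.665391 = -0.024378;  D = +0.023849+0.005053i
d^3_{2,-1}: k∈[0..1] ⇒ -0.233430 +0.802466 = +0.569036;  D = +0.285199-0.492406i
d^3_{3,-1}: single k=0 term ⇒ +0.374820;  D = +0.249851+0.279400i
Y_3^{m'}(θ=0.3794,φ=1.6595) and Σ D·Y over m':
  (-0.0268+0.0474i)·(+0.0056+0.0204i)  (+0.1459+0.1599i)·(-0.1282+0.0230i)  (+0.4286-0.1932i)·(-0.0351-0.3951i)  (-0.0551-0.5111i)·(+0.4555+0.0000i)  (+0.0238+0.0051i)·(+0.0351-0.3951i)  (+0.2852-0.4924i)·(-0.1282-0.0230i)  (+0.2499+0.2794i)·(-0.0056+0.0204i)
Y_3^-1(R⁻¹ n̂) = -0.192151-0.361940i

Re=-0.1922 Im=-0.3619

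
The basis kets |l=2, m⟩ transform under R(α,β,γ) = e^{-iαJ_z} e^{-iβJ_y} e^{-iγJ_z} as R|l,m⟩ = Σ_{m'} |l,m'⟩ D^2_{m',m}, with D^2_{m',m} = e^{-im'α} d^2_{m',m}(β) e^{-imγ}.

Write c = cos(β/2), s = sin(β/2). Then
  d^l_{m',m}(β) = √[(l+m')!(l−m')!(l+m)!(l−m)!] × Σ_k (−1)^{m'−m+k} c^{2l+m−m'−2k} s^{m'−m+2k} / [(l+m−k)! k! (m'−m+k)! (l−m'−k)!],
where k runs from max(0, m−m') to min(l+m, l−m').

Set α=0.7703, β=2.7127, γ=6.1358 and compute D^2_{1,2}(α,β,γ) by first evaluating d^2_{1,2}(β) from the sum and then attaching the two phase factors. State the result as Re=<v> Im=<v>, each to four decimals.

Re=0.0167 Im=-0.0086

Split into d^2_{1,2}(β=2.7127) × two z-phases.
Half-angle: c=0.212806, s=0.977094. N=√(6·1·24·1)=12.000000
k: max(0,(2)−(1))=1 … min(2+(2),2−(1))=1
  k=1: (−1)^0·12.0000/(6)·0.2128^3·0.9771^1 = +0.018833
d^2_{1,2}(2.7127) = +0.018833
D = (+0.717702-0.696351i)·(+0.018833)·(+0.956869+0.290520i) = +0.016744-0.008622i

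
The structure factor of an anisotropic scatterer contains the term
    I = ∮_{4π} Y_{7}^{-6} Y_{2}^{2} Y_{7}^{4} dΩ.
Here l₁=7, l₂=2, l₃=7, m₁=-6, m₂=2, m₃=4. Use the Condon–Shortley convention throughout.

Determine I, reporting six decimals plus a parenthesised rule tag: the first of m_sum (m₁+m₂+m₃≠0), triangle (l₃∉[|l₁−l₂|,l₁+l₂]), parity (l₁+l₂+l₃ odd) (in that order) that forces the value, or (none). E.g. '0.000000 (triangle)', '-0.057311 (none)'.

-0.106948 (none)

Checks pass: Σm=0; 16 even; l₃=7∈[5,9].
(2·7+1)(2·2+1)(2·7+1) = 1125
Δ: 2! 12! 2! / 17! → 1/185640
sum: t=0:+1/2419200 t=1:−1/518400 t=2:+1/2419200 = -1/907200
3j²(7 2 7; 0 0 0) = Δ·Π!·Σ² = 56/3315  (sign +1)
sum: t=2:+1/159667200 = 1/159667200
3j²(7 2 7; -6 2 4) = Δ·Π!·Σ² = 9/1190  (sign -1)
combine: 4πI² = 1125·56/3315·9/1190 = 540/3757
take √, sign -1: I = -0.10694768
No selection rule forces the value: the integral is nonzero (none).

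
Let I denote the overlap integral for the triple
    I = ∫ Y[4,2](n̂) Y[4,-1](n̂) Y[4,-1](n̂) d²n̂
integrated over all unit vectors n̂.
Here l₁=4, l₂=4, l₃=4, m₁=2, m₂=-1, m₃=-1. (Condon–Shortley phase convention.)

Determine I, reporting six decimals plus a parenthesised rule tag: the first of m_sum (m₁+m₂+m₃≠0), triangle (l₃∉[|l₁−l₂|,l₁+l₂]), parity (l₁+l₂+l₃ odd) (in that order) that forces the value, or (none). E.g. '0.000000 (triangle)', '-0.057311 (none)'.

0.144370 (none)

m-sum 0 ✓  L=12 even ✓  0≤4≤8 ✓
Π(2lᵢ+1) = 9×9×9 = 729
triangle coeff Δ(4,4,4) = 1/450450
Σ_t [0,4]: t=0:+1/13824 t=1:−1/216 t=2:+1/64 t=3:−1/216 t=4:+1/13824 = 5/768
(3j)²=18/1001 [(4 4 4; 0 0 0)], sign=+1
Σ_t [0,2]: t=0:+1/576 t=1:−1/144 t=2:+1/576 = -1/288
(3j)²=20/1001 [(4 4 4; 2 -1 -1)], sign=+1
⇒ 4πI² = 262440/1002001
I = (+1)√(262440/1002001/(4π)) = 0.14436968
No selection rule forces the value: the integral is nonzero (none).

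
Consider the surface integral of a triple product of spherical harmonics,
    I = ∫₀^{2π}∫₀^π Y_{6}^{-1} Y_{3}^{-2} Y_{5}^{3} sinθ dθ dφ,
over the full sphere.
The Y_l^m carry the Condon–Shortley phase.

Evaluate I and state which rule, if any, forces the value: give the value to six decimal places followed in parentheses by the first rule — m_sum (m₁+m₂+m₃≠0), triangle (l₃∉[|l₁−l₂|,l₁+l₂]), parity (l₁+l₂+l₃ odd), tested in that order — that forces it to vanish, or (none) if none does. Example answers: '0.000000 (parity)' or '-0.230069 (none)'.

m-sum 0 ✓  L=14 even ✓  3≤5≤9 ✓
Π(2lᵢ+1) = 13×7×11 = 1001
triangle coeff Δ(6,3,5) = 1/675675
Σ_t [1,3]: t=1:−1/8640 t=2:+1/2304 t=3:−1/8640 = 7/34560
(3j)²=7/429 [(6 3 5; 0 0 0)], sign=-1
Σ_t [0,1]: t=0:+1/120960 t=1:−1/17280 = -1/20160
(3j)²=64/3003 [(6 3 5; -1 -2 3)], sign=-1
⇒ 4πI² = 448/1287
I = (+1)√(448/1287/(4π)) = 0.16643505
No selection rule forces the value: the integral is nonzero (none).

0.166435 (none)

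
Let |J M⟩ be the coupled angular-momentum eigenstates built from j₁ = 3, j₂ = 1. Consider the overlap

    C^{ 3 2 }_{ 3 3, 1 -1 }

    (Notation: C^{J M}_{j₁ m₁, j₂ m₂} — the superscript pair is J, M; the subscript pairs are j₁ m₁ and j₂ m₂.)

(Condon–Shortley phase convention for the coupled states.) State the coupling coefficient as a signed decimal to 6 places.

j₁+j₂−J=1  J+j₁−j₂=5  J−j₁+j₂=1  j₁+j₂+J+1=8
(j₁±m₁, j₂±m₂, J±M) = (6,0,0,2,5,1)
P² = 3600
sum k=0..0:
  [0] +1/120 = 1/120
S = 1/120
C² = P²·S² = 1/4 ; C = +0.500000

+0.500000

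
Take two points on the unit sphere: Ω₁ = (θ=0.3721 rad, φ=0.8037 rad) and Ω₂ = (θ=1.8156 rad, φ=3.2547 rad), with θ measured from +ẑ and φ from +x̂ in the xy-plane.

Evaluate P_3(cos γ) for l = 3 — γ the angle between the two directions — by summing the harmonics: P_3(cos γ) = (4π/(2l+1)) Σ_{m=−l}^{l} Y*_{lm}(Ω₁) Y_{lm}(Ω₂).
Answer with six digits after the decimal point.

Addition theorem: P_3(cos γ) = (4π/7) Σ_m Y*_{lm}(Ω₁) Y_{lm}(Ω₂), m = −3…3:
  term(m=-3) = +0.003669-0.006701i   from Y*(Ω₁)=-0.014935+0.013379i, Y(Ω₂)=-0.359282+0.126817i
  term(m=-2) = -0.005530-0.028815i   from Y*(Ω₁)=-0.004605+0.125762i, Y(Ω₂)=-0.227205+0.052292i
  term(m=-1) = +0.066977+0.055345i   from Y*(Ω₁)=+0.272302+0.282457i, Y(Ω₂)=+0.220040-0.024995i
  term(m=+0) = +0.113944+0.000000i   from Y*(Ω₁)=+0.465514-0.000000i, Y(Ω₂)=+0.244771+0.000000i
  term(m=+1) = +0.066977-0.055345i   from Y*(Ω₁)=-0.272302+0.282457i, Y(Ω₂)=-0.220040-0.024995i
  term(m=+2) = -0.005530+0.028815i   from Y*(Ω₁)=-0.004605-0.125762i, Y(Ω₂)=-0.227205-0.052292i
  term(m=+3) = +0.003669+0.006701i   from Y*(Ω₁)=+0.014935+0.013379i, Y(Ω₂)=+0.359282+0.126817i
Total Σ_m = +0.244177-0.000000i. Multiply by 1.795196: +0.438346-0.000000i. P_3(cos γ) = 0.438346

0.438346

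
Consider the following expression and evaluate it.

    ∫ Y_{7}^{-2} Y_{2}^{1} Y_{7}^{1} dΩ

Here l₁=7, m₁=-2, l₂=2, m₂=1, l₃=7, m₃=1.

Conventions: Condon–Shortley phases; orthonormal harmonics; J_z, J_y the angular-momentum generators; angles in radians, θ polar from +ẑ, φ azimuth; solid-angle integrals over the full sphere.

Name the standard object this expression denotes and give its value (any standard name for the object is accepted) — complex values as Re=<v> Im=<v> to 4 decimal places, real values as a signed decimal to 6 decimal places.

This is a Gaunt coefficient — the integral of a triple product of spherical harmonics over the sphere.
m-sum 0 ✓  L=16 even ✓  5≤7≤9 ✓
Π(2lᵢ+1) = 15×5×15 = 1125
triangle coeff Δ(7,2,7) = 1/185640
Σ_t [0,2]: t=0:+1/2419200 t=1:−1/518400 t=2:+1/2419200 = -1/907200
(3j)²=56/3315 [(7 2 7; 0 0 0)], sign=+1
Σ_t [1,2]: t=1:−1/1935360 t=2:+1/1209600 = 1/3225600
(3j)²=243/61880 [(7 2 7; -2 1 1)], sign=+1
⇒ 4πI² = 3645/48841
I = (+1)√(3645/48841/(4π)) = 0.07706400

Gaunt coefficient, +0.077064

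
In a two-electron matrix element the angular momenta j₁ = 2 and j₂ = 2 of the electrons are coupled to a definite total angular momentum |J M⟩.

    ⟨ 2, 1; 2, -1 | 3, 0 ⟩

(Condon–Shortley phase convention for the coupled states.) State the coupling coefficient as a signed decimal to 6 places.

j₁+j₂−J=1  J+j₁−j₂=3  J−j₁+j₂=3  j₁+j₂+J+1=8
(j₁±m₁, j₂±m₂, J±M) = (3,1,1,3,3,3)
P² = 81/10
sum k=0..1:
  [0] +1/4 = 1/4
  [1] −1/36 = -1/36
S = 2/9
C² = P²·S² = 2/5 ; C = +0.632456

+√(2/5) = +0.632456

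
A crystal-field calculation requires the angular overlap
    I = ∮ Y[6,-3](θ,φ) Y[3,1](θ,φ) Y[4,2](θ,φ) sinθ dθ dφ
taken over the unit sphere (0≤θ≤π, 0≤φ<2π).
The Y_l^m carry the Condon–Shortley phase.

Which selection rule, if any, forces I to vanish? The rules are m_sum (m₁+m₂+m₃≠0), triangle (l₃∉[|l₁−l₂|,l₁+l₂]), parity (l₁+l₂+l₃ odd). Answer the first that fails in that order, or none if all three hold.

parity

m₁+m₂+m₃ = -3 + 1 + 2 = 0  ✓
triangle: |6−3|=3 ≤ l₃=4 ≤ 6+3=9  ✓
parity: l₁+l₂+l₃ = 13 is odd  ✗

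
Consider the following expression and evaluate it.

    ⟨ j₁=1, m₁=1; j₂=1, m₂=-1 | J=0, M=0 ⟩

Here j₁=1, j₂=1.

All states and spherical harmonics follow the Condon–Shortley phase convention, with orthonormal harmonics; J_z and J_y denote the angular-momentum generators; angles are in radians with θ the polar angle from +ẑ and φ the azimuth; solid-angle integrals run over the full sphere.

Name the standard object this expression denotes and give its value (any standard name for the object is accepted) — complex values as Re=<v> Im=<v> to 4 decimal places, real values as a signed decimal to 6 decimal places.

This is a Clebsch–Gordan (vector-coupling) coefficient.
triangle: 2!·0!·0!/3! = 2/6
(j±m)!: 2!·0!·0!·2!·0!·0! = 4
prefactor² = (2J+1)·Δ·N² = 4/3
  k=0: +1/(0!·2!·0!·0!·0!·0!) = 1/2
Σ = 1/2  ⇒  CG² = 4/3·(1/2)² = 1/3
CG = +√(1/3) = +0.577350

Clebsch–Gordan coefficient, +√(1/3) ≈ +0.577350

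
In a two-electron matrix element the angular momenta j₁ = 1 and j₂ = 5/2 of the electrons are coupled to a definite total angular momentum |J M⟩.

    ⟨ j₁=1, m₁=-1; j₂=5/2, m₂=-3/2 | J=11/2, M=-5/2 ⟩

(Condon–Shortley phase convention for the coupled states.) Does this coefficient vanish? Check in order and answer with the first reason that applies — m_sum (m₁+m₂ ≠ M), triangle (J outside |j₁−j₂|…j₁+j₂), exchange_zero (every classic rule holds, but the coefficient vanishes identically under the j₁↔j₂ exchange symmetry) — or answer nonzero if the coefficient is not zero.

m-sum: m₁+m₂ = -1+(-3/2) = -5/2, M = -5/2  ✓
triangle: need |j₁−j₂| ≤ J ≤ j₁+j₂, i.e. J ∈ [3/2, 7/2]; J = 11/2 is outside ✗ ⇒ coefficient is 0

triangle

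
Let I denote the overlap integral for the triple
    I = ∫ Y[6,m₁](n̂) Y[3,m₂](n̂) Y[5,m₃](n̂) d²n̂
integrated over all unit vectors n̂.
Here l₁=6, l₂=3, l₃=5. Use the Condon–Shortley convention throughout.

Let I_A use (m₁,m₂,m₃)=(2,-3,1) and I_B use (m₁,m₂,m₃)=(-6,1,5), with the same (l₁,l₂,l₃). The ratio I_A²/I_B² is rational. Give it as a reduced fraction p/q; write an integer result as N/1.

l's match ⇒ only the (l;m) 3-j factors differ between A and B.
A: triangle coeff Δ(6,3,5) = 1/675675; Σ_t [0,0]: t=0:+1/27648 = 1/27648; (3j)²=10/429 [(6 3 5; 2 -3 1)], sign=+1
B: triangle coeff Δ(6,3,5) = 1/675675; Σ_t [4,4]: t=4:+1/1935360 = 1/1935360; (3j)²=3/91 [(6 3 5; -6 1 5)], sign=+1
I_A²/I_B² = (10/429)/(3/91) = 70/99

70/99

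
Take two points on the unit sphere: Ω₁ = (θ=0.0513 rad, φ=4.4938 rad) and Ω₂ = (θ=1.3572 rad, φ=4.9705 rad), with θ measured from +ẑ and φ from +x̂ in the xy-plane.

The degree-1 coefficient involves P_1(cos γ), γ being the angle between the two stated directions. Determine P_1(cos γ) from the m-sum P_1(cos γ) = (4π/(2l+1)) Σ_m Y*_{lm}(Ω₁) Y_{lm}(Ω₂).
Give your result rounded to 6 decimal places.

Expand P_1 via completeness: Σ_{m} conj(Y_{1,m}) at Ω₁ times Y_{1,m} at Ω₂ —
  m=-1: (-0.00384 - 0.01729j) × (0.08618 + 0.32646j) = 0.00531 - 0.00274j  (running Σ = 0.00531 - 0.00274j)
  m=0: (0.48796 + 0.00000j) × (0.10357 + 0.00000j) = 0.05054 + 0.00000j  (running Σ = 0.05585 - 0.00274j)
  m=1: (0.00384 - 0.01729j) × (-0.08618 + 0.32646j) = 0.00531 + 0.00274j  (running Σ = 0.06117 + 0.00000j)
Accumulated sum 0.06117 + 0.00000j; after 4π/(2l+1) scaling, 0.25622 + 0.00000j ⇒ P_1 = 0.256222

0.256222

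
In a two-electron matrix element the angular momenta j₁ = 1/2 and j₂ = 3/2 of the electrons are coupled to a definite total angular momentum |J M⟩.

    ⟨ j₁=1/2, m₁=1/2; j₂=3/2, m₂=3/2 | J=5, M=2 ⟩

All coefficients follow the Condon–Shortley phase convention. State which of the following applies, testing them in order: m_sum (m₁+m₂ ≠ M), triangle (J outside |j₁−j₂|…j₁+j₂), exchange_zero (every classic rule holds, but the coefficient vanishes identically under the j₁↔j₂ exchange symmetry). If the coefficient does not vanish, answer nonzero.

triangle

m-sum: m₁+m₂ = 1/2+3/2 = 2, M = 2  ✓
triangle: need |j₁−j₂| ≤ J ≤ j₁+j₂, i.e. J ∈ [1, 2]; J = 5 is outside ✗ ⇒ coefficient is 0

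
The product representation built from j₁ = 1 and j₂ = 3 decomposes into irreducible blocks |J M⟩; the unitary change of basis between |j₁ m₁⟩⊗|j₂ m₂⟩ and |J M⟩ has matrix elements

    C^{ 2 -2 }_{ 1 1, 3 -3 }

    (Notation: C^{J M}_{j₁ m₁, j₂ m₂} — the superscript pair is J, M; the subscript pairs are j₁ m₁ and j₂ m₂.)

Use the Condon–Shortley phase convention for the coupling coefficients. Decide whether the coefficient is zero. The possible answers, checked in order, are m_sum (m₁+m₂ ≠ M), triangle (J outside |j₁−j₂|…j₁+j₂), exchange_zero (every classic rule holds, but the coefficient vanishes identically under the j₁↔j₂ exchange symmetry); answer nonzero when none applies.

m-sum: m₁+m₂ = 1+(-3) = -2, M = -2  ✓
triangle: |j₁−j₂| = 2 ≤ J = 2 ≤ j₁+j₂ = 4  ✓
exchange: j₁≠j₂ or m₁≠m₂ — the exchange symmetry imposes no constraint here
value check: CG = +√(5/7) = +0.845154 ≠ 0

nonzero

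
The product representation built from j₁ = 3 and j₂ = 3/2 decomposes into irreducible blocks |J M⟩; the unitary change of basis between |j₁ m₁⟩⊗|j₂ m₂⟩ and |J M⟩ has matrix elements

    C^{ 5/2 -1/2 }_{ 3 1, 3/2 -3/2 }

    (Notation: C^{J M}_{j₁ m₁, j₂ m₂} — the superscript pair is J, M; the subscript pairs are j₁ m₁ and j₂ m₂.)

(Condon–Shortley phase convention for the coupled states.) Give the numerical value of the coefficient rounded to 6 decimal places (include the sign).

+√(27/70) = +0.621059

√[6·2!4!1!/8! · 4!2!0!3!2!3!] = √(864/35)
  +(−1)^0/∏(0,2,2,0,2,1)! = 1/8  (running 1/8)
⟨..|..⟩ = √(864/35)·(1/8) = +0.621059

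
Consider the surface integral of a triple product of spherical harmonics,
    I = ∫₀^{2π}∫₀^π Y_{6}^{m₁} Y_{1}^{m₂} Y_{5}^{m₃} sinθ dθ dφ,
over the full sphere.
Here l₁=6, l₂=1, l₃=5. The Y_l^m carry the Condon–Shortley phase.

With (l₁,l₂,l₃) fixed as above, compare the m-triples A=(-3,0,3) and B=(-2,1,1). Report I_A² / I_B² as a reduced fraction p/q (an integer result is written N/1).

Shared (l₁,l₂,l₃)=(6,1,5): N and (l;000)² cancel in I_A²/I_B².
A: Δ = 2!·10!·0!/13! = 1/858; Racah Σ t=1..1: t=1:−1/80640 = -1/80640; ⇒ 3j(6 1 5; -3 0 3)² = 9/286, sgn -1
B: Δ = 2!·10!·0!/13! = 1/858; Racah Σ t=2..2: t=2:+1/34560 = 1/34560; ⇒ 3j(6 1 5; -2 1 1)² = 14/429, sgn +1
I_A²/I_B² = (9/286)/(14/429) = 27/28

27/28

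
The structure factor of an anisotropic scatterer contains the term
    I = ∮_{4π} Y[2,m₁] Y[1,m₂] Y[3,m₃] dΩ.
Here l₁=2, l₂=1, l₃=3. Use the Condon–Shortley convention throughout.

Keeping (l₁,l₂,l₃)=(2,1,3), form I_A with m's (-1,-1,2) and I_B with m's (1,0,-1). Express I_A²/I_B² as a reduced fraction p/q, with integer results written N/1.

5/4

Same 2,1,3: normalisation and zero-m 3j drop out of the ratio.
A: Δ: 0! 4! 2! / 7! → 1/105; sum: t=0:+1/12 = 1/12; 3j²(2 1 3; -1 -1 2) = Δ·Π!·Σ² = 2/21  (sign -1)
B: Δ: 0! 4! 2! / 7! → 1/105; sum: t=0:+1/6 = 1/6; 3j²(2 1 3; 1 0 -1) = Δ·Π!·Σ² = 8/105  (sign +1)
I_A²/I_B² = (2/21)/(8/105) = 5/4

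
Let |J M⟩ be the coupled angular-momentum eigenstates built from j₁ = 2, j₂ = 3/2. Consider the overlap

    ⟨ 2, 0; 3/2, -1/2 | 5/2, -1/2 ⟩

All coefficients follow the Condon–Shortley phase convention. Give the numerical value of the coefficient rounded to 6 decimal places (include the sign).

j₁+j₂−J=1  J+j₁−j₂=3  J−j₁+j₂=2  j₁+j₂+J+1=7
(j₁±m₁, j₂±m₂, J±M) = (2,2,1,2,2,3)
P² = 48/35
sum k=0..1:
  [0] +1/2 = 1/2
  [1] −1/4 = -1/4
S = 1/4
C² = P²·S² = 3/35 ; C = +0.292770

+0.292770  (= +√(3/35))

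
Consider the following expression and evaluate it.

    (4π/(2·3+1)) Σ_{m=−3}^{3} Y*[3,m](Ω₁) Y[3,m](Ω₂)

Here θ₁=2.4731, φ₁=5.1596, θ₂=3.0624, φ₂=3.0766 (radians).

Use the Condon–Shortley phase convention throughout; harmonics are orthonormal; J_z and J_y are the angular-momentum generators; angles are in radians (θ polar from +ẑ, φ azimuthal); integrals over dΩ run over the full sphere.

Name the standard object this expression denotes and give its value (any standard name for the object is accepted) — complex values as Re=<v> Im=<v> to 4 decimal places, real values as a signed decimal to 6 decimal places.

Legendre polynomial (addition theorem), -0.047452

This sum is the spherical-harmonic addition theorem: it equals the Legendre polynomial P_l(cos γ) of the angle γ between the two directions.
Addition theorem: P_3(cos γ) = (4π/7) Σ_m Y*_{lm}(Ω₁) Y_{lm}(Ω₂), m = −3…3:
  m=-3: (-0.09674 + 0.02257j) × (-0.00020 - 0.00004j) = 0.00002 - 0.00000j  (running Σ = 0.00002 - 0.00000j)
  m=-2: (0.19286 + 0.24027j) × (-0.00632 - 0.00083j) = -0.00102 - 0.00168j  (running Σ = -0.00100 - 0.00168j)
  m=-1: (0.18011 - 0.37553j) × (-0.10125 - 0.00659j) = -0.02071 + 0.03684j  (running Σ = -0.02171 + 0.03516j)
  m=0: (-0.02320 + 0.00000j) × (-0.73237 + 0.00000j) = 0.01699 + 0.00000j  (running Σ = -0.00472 + 0.03516j)
  m=1: (-0.18011 - 0.37553j) × (0.10125 - 0.00659j) = -0.02071 - 0.03684j  (running Σ = -0.02543 - 0.00168j)
  m=2: (0.19286 - 0.24027j) × (-0.00632 + 0.00083j) = -0.00102 + 0.00168j  (running Σ = -0.02645 - 0.00000j)
  m=3: (0.09674 + 0.02257j) × (0.00020 - 0.00004j) = 0.00002 + 0.00000j  (running Σ = -0.02643 - 0.00000j)
Accumulated sum -0.02643 - 0.00000j; after 4π/(2l+1) scaling, -0.04745 - 0.00000j ⇒ P_3 = -0.047452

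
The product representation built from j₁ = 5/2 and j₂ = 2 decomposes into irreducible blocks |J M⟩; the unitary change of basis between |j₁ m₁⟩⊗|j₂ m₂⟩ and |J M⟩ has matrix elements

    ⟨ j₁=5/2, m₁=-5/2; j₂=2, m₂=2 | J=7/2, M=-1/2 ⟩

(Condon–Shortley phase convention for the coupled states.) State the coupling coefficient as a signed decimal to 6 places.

−√(4/63) ≈ -0.251976

triangle: 1!×4!×3!/9! = 144/362880
(j±m)!: 0!×5!×4!×0!×3!×4! = 414720
prefactor² = (2J+1)×Δ×N² = 9216/7
  k=1: −1/(1!×0!×4!×3!×0!×0!) = -1/144
Σ = -1/144  ⇒  CG² = 9216/7×(-1/144)² = 4/63
CG = −√(4/63) = -0.251976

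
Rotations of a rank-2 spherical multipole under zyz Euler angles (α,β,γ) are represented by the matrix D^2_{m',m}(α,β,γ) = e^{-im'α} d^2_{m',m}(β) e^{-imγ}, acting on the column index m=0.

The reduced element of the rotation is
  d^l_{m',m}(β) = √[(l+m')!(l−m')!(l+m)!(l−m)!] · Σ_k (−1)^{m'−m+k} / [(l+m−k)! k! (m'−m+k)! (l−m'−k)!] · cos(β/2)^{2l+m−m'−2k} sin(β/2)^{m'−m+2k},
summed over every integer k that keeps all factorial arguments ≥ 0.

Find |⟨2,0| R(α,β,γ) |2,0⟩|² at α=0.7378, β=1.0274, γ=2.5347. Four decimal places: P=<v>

P=0.0098

Split into d^2_{0,0}(β=1.0274) × two z-phases.
c=cos(1.027400/2)=0.870932, s=sin(1.027400/2)=0.491403; N=√[2·2·2·2]=4.000000
Admissible k: 0..2 (factorial args all ≥0)
  k=0: (−1)^0·4.0000/(4)·0.8709^4·0.4914^0 = +0.575357
  k=1: (−1)^1·4.0000/(1)·0.8709^2·0.4914^2 = -0.732663
  k=2: (−1)^2·4.0000/(4)·0.8709^0·0.4914^4 = +0.058311
d^2_{0,0}(1.0274) = +0.575357 -0.732663 +0.058311 = -0.098995
|D^2_{0,0}|² = |d^2_{0,0}(β)|² = (-0.098995)² = 0.009800 (the z-rotation phases have unit modulus)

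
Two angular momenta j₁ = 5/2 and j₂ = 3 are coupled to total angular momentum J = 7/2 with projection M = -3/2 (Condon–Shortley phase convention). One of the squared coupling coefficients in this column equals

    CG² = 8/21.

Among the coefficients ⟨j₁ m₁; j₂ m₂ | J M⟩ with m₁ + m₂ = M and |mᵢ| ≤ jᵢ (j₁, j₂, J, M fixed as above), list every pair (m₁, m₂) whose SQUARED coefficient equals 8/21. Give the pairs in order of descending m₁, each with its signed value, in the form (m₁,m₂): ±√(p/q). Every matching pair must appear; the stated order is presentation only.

Admissible pairs with m₁+m₂ = M = -3/2: (-5/2,1), (-3/2,0), (-1/2,-1), (1/2,-2), (3/2,-3)
  (m₁,m₂)=(3/2,-3): CG² = 2/7, CG = +√(2/7)
  (m₁,m₂)=(1/2,-2): CG² = 2/21, CG = +√(2/21)
  (m₁,m₂)=(-1/2,-1): CG² = 5/21, CG = −√(5/21)
  (m₁,m₂)=(-3/2,0): CG² = 0/1, CG = 0
  (m₁,m₂)=(-5/2,1): CG² = 8/21, CG = +√(8/21)   ← matches the target
Pairs with CG² = 8/21: (-5/2,1): +√(8/21)

(-5/2,1): +√(8/21)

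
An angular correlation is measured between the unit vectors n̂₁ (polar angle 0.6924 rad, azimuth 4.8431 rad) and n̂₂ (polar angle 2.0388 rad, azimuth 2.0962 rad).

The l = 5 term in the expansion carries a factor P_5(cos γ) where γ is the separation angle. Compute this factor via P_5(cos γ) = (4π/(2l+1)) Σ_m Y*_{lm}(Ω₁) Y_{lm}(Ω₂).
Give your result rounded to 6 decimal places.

0.190874

Summing Y*_{l m}(θ₁,φ₁)·Y_{l m}(θ₂,φ₂) over m ∈ [−5, 5]; prefactor 4π/(2·5+1) = 1.142397:
  [-5]  conj(Y_{5,-5})(Ω₁) = +0.029921-0.039070i ; Y_{5,-5}(Ω₂) = -0.129337+0.228761i ; Δ = +0.005068+0.011898i
  [-4]  conj(Y_{5,-4})(Ω₁) = +0.162565+0.093693i ; Y_{5,-4}(Ω₂) = +0.212643+0.362244i ; Δ = +0.000628+0.078811i
  [-3]  conj(Y_{5,-3})(Ω₁) = -0.149007+0.360312i ; Y_{5,-3}(Ω₂) = +0.204468-0.001107i ; Δ = -0.030068+0.073837i
  [-2]  conj(Y_{5,-2})(Ω₁) = -0.399241-0.106815i ; Y_{5,-2}(Ω₂) = -0.117853+0.205840i ; Δ = +0.069038-0.069591i
  [-1]  conj(Y_{5,-1})(Ω₁) = +0.002046-0.015564i ; Y_{5,-1}(Ω₂) = +0.140403+0.242175i ; Δ = +0.004057-0.001690i
  [+0]  conj(Y_{5,0})(Ω₁) = -0.392357-0.000000i ; Y_{5,0}(Ω₂) = -0.177482+0.000000i ; Δ = +0.069636+0.000000i
  [+1]  conj(Y_{5,1})(Ω₁) = -0.002046-0.015564i ; Y_{5,1}(Ω₂) = -0.140403+0.242175i ; Δ = +0.004057+0.001690i
  [+2]  conj(Y_{5,2})(Ω₁) = -0.399241+0.106815i ; Y_{5,2}(Ω₂) = -0.117853-0.205840i ; Δ = +0.069038+0.069591i
  [+3]  conj(Y_{5,3})(Ω₁) = +0.149007+0.360312i ; Y_{5,3}(Ω₂) = -0.204468-0.001107i ; Δ = -0.030068-0.073837i
  [+4]  conj(Y_{5,4})(Ω₁) = +0.162565-0.093693i ; Y_{5,4}(Ω₂) = +0.212643-0.362244i ; Δ = +0.000628-0.078811i
  [+5]  conj(Y_{5,5})(Ω₁) = -0.029921-0.039070i ; Y_{5,5}(Ω₂) = +0.129337+0.228761i ; Δ = +0.005068-0.011898i
Accumulated sum +0.167082-0.000000i; after 4π/(2l+1) scaling, +0.190874-0.000000i ⇒ P_5 = 0.190874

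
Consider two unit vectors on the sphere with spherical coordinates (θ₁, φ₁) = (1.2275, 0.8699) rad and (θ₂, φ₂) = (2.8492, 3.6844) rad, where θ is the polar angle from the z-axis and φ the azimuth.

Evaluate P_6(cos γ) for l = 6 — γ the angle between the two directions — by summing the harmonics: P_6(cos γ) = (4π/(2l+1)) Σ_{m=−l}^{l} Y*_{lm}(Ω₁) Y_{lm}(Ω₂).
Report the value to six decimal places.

Term-by-term m-sum for l=6 (normalisation 4π/13 = 0.966644):
  m=-6: (+0.163534-0.294423i) × (-0.000275+0.000032i) = -0.000036+0.000086i  (running Σ = -0.000036+0.000086i)
  m=-5: (-0.148036-0.389870i) × (-0.002901-0.001322i) = -0.000086+0.001327i  (running Σ = -0.000122+0.001413i)
  m=-4: (-0.065167-0.022906i) × (-0.012644-0.018464i) = +0.000401+0.001493i  (running Σ = +0.000279+0.002906i)
  m=-3: (+0.276704-0.162830i) × (-0.006096-0.105675i) = -0.018894-0.028248i  (running Σ = -0.018614-0.025342i)
  m=-2: (+0.029909-0.175286i) × (+0.154466-0.292986i) = -0.046736-0.035839i  (running Σ = -0.065351-0.061181i)
  m=-1: (+0.170502+0.202059i) × (+0.509877-0.307584i) = +0.149085+0.050581i  (running Σ = +0.083734-0.010599i)
  m=0: (+0.202699-0.000000i) × (+0.287247+0.000000i) = +0.058224+0.000000i  (running Σ = +0.141959-0.010599i)
  m=1: (-0.170502+0.202059i) × (-0.509877-0.307584i) = +0.149085-0.050581i  (running Σ = +0.291044-0.061181i)
  m=2: (+0.029909+0.175286i) × (+0.154466+0.292986i) = -0.046736+0.035839i  (running Σ = +0.244307-0.025342i)
  m=3: (-0.276704-0.162830i) × (+0.006096-0.105675i) = -0.018894+0.028248i  (running Σ = +0.225413+0.002906i)
  m=4: (-0.065167+0.022906i) × (-0.012644+0.018464i) = +0.000401-0.001493i  (running Σ = +0.225814+0.001413i)
  m=5: (+0.148036-0.389870i) × (+0.002901-0.001322i) = -0.000086-0.001327i  (running Σ = +0.225728+0.000086i)
  m=6: (+0.163534+0.294423i) × (-0.000275-0.000032i) = -0.000036-0.000086i  (running Σ = +0.225693+0.000000i)
Accumulated sum +0.225693+0.000000i; after 4π/(2l+1) scaling, +0.218164+0.000000i ⇒ P_6 = 0.218164

0.218164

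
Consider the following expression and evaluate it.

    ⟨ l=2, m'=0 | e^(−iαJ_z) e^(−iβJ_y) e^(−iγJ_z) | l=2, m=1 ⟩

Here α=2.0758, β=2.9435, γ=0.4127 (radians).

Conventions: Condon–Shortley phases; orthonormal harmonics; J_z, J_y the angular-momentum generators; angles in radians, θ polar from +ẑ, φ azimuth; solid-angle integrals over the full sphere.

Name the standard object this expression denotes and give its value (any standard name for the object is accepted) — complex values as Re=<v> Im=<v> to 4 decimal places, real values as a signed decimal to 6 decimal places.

This is a Wigner D-matrix element — the rotation-matrix element ⟨l m'| R(α,β,γ) |l m⟩ in the angular-momentum basis.
Split into d^2_{0,1}(β=2.9435) × two z-phases.
With c≡cos(β/2)=0.098884 and s≡sin(β/2)=0.995099, N=[2·2·6·1]^{1/2}=4.898979
k∈{1,2} keeps every argument non-negative
  k=1: (−1)^0·4.8990/(2)·0.0989^3·0.9951^1 = +0.002357
  k=2: (−1)^1·4.8990/(2)·0.0989^1·0.9951^3 = -0.238673
d^2_{0,1}(2.9435) = +0.002357 -0.238673 = -0.236316
Attach z-rotation phases: D = e^{-i(0)(2.0758)}·(-0.236316)·e^{-i(1)(0.4127)} = -0.216475+0.094782i

Wigner D-matrix element, Re=-0.2165 Im=0.0948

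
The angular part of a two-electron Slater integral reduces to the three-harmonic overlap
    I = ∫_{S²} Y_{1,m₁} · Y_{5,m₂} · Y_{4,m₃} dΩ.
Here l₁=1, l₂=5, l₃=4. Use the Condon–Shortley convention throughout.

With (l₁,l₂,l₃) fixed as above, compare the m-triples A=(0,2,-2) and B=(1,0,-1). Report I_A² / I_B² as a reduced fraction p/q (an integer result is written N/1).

Shared (l₁,l₂,l₃)=(1,5,4): N and (l;000)² cancel in I_A²/I_B².
A: Δ = 2!·0!·8!/11! = 1/495; Racah Σ t=1..1: t=1:−1/1440 = -1/1440; ⇒ 3j(1 5 4; 0 2 -2)² = 7/165, sgn -1
B: Δ = 2!·0!·8!/11! = 1/495; Racah Σ t=0..0: t=0:+1/1440 = 1/1440; ⇒ 3j(1 5 4; 1 0 -1)² = 2/99, sgn -1
I_A²/I_B² = (7/165)/(2/99) = 21/10

21/10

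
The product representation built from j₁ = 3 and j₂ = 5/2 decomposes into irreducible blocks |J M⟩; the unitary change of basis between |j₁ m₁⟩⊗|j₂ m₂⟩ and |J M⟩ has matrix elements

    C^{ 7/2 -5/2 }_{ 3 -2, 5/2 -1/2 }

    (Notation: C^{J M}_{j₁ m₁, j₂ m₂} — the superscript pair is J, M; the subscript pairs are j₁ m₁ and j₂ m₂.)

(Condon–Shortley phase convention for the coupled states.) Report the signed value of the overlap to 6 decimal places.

j₁+j₂−J=2  J+j₁−j₂=4  J−j₁+j₂=3  j₁+j₂+J+1=10
(j₁±m₁, j₂±m₂, J±M) = (1,5,2,3,1,6)
P² = 4608/7
sum k=1..2:
  [1] −1/48 = -1/48
  [2] +1/72 = 1/72
S = -1/144
C² = P²·S² = 2/63 ; C = -0.178174

−√(2/63) = -0.178174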